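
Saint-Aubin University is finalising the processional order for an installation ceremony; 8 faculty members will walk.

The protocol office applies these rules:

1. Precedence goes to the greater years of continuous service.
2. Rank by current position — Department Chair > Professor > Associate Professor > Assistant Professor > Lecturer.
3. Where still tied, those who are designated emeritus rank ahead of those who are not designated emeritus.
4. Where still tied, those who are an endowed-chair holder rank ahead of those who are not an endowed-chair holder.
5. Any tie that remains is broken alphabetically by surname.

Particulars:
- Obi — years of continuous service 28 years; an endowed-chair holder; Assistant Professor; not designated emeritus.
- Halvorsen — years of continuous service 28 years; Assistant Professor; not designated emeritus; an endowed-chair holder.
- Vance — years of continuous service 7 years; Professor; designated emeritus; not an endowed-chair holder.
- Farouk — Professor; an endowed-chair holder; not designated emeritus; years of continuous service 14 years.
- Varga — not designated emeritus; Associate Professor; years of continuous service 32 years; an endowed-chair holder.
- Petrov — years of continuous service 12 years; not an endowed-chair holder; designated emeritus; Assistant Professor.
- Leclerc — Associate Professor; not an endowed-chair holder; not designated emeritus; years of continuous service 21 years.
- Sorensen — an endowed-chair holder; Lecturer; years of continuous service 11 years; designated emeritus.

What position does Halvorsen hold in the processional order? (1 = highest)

By years of continuous service (higher first): Varga (32 years); then Halvorsen and Obi (both 28 years); then Leclerc (21 years); then Farouk (14 years); then Petrov (12 years); then Sorensen (11 years); then Vance (7 years).
Halvorsen and Obi are each Assistant Professor, so the next rule applies.
Halvorsen and Obi are each not designated emeritus, so the next rule applies.
Halvorsen and Obi are each an endowed-chair holder, so the next rule applies.
Among Halvorsen and Obi, alphabetically by surname: Halvorsen before Obi.
Order: Varga, Halvorsen, Obi, Leclerc, Farouk, Petrov, Sorensen, Vance. So position 2.

2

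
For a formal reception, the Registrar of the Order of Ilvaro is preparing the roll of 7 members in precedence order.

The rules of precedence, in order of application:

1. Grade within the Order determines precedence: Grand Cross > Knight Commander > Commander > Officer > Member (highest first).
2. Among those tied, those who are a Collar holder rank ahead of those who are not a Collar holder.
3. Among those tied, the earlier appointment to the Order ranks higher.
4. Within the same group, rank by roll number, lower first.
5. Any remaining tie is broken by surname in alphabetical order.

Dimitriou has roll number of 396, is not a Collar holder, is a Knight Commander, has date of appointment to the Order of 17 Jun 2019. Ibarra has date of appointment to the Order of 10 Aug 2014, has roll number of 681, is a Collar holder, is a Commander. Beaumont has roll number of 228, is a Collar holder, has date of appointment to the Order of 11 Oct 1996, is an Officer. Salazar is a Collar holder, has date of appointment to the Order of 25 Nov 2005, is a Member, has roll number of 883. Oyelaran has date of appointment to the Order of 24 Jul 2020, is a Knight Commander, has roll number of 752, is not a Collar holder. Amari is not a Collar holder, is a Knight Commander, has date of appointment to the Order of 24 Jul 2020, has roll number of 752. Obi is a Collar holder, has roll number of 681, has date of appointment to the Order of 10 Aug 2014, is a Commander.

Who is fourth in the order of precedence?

Ibarra

By grade within the Order: Dimitriou, Amari and Oyelaran (Knight Commander); then Ibarra and Obi (Commander); then Beaumont (Officer); then Salazar (Member).
Dimitriou, Amari and Oyelaran are each not a Collar holder, so the next rule applies.
Among Dimitriou, Amari and Oyelaran, by date of appointment to the Order (earlier first): Dimitriou (17 Jun 2019) before Amari and Oyelaran (24 Jul 2020).
Amari and Oyelaran both have roll number 752, so the next rule applies.
Among Amari and Oyelaran, alphabetically by surname: Amari before Oyelaran.
Ibarra and Obi are each a Collar holder, so the next rule applies.
Ibarra and Obi both have date of appointment to the Order 10 Aug 2014, so the next rule applies.
Ibarra and Obi both have roll number 681, so the next rule applies.
Among Ibarra and Obi, alphabetically by surname: Ibarra before Obi.
Order: Dimitriou, Amari, Oyelaran, Ibarra, Obi, Beaumont, Salazar.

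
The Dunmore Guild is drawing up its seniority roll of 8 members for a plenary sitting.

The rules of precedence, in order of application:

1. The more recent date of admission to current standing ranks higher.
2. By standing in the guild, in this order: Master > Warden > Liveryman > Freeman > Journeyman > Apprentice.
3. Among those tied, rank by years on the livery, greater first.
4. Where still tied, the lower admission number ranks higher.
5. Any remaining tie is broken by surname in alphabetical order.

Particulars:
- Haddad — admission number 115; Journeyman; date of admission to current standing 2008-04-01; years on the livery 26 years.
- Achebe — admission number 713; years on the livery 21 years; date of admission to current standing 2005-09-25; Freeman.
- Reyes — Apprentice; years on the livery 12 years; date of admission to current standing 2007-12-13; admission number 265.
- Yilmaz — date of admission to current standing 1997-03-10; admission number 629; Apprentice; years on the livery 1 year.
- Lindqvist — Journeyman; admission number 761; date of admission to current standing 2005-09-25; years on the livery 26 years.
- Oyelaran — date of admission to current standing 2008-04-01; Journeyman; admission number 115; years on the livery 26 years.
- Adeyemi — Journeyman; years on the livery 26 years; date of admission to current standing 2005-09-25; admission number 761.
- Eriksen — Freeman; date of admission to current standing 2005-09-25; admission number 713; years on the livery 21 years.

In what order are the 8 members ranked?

By date of admission to current standing (later first): Haddad and Oyelaran (both 2008-04-01); then Reyes (2007-12-13); then Achebe, Eriksen, Adeyemi and Lindqvist (each 2005-09-25); then Yilmaz (1997-03-10).
Haddad and Oyelaran are each Journeyman, so the next rule applies.
Haddad and Oyelaran both have years on the livery 26 years, so the next rule applies.
Haddad and Oyelaran both have admission number 115, so the next rule applies.
Among Haddad and Oyelaran, alphabetically by surname: Haddad before Oyelaran.
Among Achebe, Eriksen, Adeyemi and Lindqvist, by standing in the guild: Achebe and Eriksen (Freeman) before Adeyemi and Lindqvist (Journeyman).
Achebe and Eriksen both have years on the livery 21 years, so the next rule applies.
Achebe and Eriksen both have admission number 713, so the next rule applies.
Among Achebe and Eriksen, alphabetically by surname: Achebe before Eriksen.
Adeyemi and Lindqvist both have years on the livery 26 years, so the next rule applies.
Adeyemi and Lindqvist both have admission number 761, so the next rule applies.
Among Adeyemi and Lindqvist, alphabetically by surname: Adeyemi before Lindqvist.
Full order: Haddad, Oyelaran, Reyes, Achebe, Eriksen, Adeyemi, Lindqvist, Yilmaz.

Haddad, Oyelaran, Reyes, Achebe, Eriksen, Adeyemi, Lindqvist, Yilmaz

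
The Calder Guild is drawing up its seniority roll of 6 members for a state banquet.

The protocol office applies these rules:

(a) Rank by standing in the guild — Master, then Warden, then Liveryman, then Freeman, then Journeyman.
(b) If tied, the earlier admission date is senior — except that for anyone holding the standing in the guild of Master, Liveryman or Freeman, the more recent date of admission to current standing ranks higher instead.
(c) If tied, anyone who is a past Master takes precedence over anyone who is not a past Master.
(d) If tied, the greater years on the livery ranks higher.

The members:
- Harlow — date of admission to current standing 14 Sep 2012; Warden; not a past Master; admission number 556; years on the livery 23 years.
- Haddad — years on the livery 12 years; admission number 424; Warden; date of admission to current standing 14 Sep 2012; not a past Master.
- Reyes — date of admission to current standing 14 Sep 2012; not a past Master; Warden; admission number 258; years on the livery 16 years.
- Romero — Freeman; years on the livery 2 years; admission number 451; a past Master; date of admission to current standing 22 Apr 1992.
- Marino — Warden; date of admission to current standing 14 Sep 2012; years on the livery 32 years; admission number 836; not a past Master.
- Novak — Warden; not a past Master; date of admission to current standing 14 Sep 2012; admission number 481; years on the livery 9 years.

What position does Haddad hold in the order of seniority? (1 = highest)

4

By standing in the guild: Marino, Harlow, Reyes, Haddad and Novak (Warden); then Romero (Freeman).
Marino, Harlow, Reyes, Haddad and Novak all have date of admission to current standing 14 Sep 2012, so the next rule applies.
Marino, Harlow, Reyes, Haddad and Novak are each not a past Master, so the next rule applies.
Among Marino, Harlow, Reyes, Haddad and Novak, by years on the livery (higher first): Marino (32 years) before Harlow (23 years) before Reyes (16 years) before Haddad (12 years) before Novak (9 years).
Order: Marino, Harlow, Reyes, Haddad, Novak, Romero. So position 4.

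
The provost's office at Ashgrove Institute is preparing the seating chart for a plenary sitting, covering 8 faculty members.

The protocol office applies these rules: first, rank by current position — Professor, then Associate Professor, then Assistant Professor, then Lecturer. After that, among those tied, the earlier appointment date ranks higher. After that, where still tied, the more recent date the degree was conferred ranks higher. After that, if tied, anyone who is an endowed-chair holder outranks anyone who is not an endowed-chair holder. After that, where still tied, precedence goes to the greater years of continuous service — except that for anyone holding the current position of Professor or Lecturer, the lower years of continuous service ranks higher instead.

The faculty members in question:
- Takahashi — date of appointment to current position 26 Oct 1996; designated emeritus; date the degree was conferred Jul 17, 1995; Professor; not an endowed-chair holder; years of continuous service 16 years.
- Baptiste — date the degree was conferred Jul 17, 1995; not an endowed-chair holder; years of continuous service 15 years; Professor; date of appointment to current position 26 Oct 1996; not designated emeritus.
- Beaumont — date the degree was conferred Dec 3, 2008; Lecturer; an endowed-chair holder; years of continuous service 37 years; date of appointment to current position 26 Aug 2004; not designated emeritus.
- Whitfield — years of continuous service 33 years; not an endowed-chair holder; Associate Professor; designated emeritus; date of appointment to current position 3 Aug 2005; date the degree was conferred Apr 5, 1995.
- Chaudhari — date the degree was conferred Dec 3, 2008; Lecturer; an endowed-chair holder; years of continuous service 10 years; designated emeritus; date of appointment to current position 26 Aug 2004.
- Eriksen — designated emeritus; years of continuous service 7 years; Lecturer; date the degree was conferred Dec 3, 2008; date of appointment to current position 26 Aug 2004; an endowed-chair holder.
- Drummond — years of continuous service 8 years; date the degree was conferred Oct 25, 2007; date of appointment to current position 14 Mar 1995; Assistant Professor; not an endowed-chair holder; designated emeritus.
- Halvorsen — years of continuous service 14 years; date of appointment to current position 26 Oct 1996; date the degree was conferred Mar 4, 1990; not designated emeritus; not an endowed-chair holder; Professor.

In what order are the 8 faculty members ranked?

By current position: Baptiste, Takahashi and Halvorsen (Professor); then Whitfield (Associate Professor); then Drummond (Assistant Professor); then Eriksen, Chaudhari and Beaumont (Lecturer).
Baptiste, Takahashi and Halvorsen all have date of appointment to current position 26 Oct 1996, so the next rule applies.
Among Baptiste, Takahashi and Halvorsen, by date the degree was conferred (later first): Baptiste and Takahashi (Jul 17, 1995) before Halvorsen (Mar 4, 1990).
Baptiste and Takahashi are each not an endowed-chair holder, so the next rule applies.
Among Baptiste and Takahashi, by years of continuous service (lower first) (reversed rule for this group): Baptiste (15 years) before Takahashi (16 years).
Eriksen, Chaudhari and Beaumont all have date of appointment to current position 26 Aug 2004, so the next rule applies.
Eriksen, Chaudhari and Beaumont all have date the degree was conferred Dec 3, 2008, so the next rule applies.
Eriksen, Chaudhari and Beaumont are each an endowed-chair holder, so the next rule applies.
Among Eriksen, Chaudhari and Beaumont, by years of continuous service (lower first) (reversed rule for this group): Eriksen (7 years) before Chaudhari (10 years) before Beaumont (37 years).
Full order: Baptiste, Takahashi, Halvorsen, Whitfield, Drummond, Eriksen, Chaudhari, Beaumont.

Baptiste, Takahashi, Halvorsen, Whitfield, Drummond, Eriksen, Chaudhari, Beaumont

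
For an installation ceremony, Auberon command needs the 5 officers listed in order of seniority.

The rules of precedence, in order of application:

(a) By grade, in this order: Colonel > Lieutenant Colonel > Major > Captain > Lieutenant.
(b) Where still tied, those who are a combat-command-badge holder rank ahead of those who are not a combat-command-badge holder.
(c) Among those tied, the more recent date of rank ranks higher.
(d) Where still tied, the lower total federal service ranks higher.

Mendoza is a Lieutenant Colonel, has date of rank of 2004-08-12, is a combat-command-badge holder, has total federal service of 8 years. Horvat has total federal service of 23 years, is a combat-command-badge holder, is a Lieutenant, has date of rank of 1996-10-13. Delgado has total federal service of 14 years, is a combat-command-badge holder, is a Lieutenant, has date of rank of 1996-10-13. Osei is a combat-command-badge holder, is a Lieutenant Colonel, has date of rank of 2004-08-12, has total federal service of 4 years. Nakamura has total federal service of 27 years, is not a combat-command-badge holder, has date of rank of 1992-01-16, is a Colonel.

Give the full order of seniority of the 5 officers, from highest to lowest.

Nakamura, Osei, Mendoza, Delgado, Horvat

By grade: Nakamura (Colonel); then Osei and Mendoza (Lieutenant Colonel); then Delgado and Horvat (Lieutenant).
Osei and Mendoza are each a combat-command-badge holder, so the next rule applies.
Osei and Mendoza both have date of rank 2004-08-12, so the next rule applies.
Among Osei and Mendoza, by total federal service (lower first): Osei (4 years) before Mendoza (8 years).
Delgado and Horvat are each a combat-command-badge holder, so the next rule applies.
Delgado and Horvat both have date of rank 1996-10-13, so the next rule applies.
Among Delgado and Horvat, by total federal service (lower first): Delgado (14 years) before Horvat (23 years).
Full order: Nakamura, Osei, Mendoza, Delgado, Horvat.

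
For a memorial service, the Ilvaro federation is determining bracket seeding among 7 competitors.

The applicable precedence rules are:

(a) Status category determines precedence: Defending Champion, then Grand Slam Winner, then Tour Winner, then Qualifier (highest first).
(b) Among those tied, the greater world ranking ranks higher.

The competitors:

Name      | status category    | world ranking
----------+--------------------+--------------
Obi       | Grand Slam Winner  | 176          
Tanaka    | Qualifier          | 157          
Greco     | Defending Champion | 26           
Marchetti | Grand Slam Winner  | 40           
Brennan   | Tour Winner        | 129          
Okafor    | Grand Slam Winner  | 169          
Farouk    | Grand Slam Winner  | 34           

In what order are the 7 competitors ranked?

Greco, Obi, Okafor, Marchetti, Farouk, Brennan, Tanaka

By status category: Greco (Defending Champion); then Obi, Okafor, Marchetti and Farouk (Grand Slam Winner); then Brennan (Tour Winner); then Tanaka (Qualifier).
Among Obi, Okafor, Marchetti and Farouk, by world ranking (higher first): Obi (176) before Okafor (169) before Marchetti (40) before Farouk (34).
Full order: Greco, Obi, Okafor, Marchetti, Farouk, Brennan, Tanaka.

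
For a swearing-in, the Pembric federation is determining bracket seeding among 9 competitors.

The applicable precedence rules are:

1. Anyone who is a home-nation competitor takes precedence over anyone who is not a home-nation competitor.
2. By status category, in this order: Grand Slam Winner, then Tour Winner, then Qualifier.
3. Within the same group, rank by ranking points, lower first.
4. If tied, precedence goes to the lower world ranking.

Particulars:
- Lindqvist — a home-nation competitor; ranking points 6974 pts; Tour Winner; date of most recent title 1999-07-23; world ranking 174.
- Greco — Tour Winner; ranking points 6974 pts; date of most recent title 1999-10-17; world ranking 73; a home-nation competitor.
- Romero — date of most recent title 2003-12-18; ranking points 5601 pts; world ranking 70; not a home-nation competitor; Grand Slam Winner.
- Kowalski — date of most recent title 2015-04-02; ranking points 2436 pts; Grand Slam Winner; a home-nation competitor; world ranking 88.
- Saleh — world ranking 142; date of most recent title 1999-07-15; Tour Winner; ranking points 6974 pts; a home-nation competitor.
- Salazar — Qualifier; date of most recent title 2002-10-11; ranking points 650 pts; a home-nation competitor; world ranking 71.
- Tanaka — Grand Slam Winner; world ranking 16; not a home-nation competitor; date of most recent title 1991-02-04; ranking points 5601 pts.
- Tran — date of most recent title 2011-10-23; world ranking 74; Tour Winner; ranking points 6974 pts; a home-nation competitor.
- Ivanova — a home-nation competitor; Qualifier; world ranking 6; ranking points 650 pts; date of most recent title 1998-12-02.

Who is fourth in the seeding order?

Saleh

By the first rule: Kowalski, Greco, Tran, Saleh, Lindqvist, Ivanova and Salazar (each a home-nation competitor); then Tanaka and Romero (both not a home-nation competitor).
Among Kowalski, Greco, Tran, Saleh, Lindqvist, Ivanova and Salazar, by status category: Kowalski (Grand Slam Winner) before Greco, Tran, Saleh and Lindqvist (Tour Winner) before Ivanova and Salazar (Qualifier).
Greco, Tran, Saleh and Lindqvist all have ranking points 6974 pts, so the next rule applies.
Among Greco, Tran, Saleh and Lindqvist, by world ranking (lower first): Greco (73) before Tran (74) before Saleh (142) before Lindqvist (174).
Ivanova and Salazar both have ranking points 650 pts, so the next rule applies.
Among Ivanova and Salazar, by world ranking (lower first): Ivanova (6) before Salazar (71).
Tanaka and Romero are each Grand Slam Winner, so the next rule applies.
Tanaka and Romero both have ranking points 5601 pts, so the next rule applies.
Among Tanaka and Romero, by world ranking (lower first): Tanaka (16) before Romero (70).
Order: Kowalski, Greco, Tran, Saleh, Lindqvist, Ivanova, Salazar, Tanaka, Romero.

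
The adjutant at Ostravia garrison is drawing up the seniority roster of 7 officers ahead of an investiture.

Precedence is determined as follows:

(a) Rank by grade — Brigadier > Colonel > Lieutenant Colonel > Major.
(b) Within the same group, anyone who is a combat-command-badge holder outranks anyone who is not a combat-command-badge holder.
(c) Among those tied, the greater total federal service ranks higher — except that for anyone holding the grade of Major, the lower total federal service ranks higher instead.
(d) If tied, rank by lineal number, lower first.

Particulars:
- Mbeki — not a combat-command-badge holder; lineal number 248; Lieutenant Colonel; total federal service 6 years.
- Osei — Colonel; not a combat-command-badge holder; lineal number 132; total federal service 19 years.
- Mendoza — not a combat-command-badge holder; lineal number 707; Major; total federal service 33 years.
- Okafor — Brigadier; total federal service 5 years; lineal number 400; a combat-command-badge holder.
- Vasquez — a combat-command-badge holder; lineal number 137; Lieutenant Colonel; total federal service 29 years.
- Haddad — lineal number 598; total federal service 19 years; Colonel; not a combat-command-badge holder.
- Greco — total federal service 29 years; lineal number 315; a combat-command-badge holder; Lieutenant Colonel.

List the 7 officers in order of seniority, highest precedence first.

By grade: Okafor (Brigadier); then Osei and Haddad (Colonel); then Vasquez, Greco and Mbeki (Lieutenant Colonel); then Mendoza (Major).
Osei and Haddad are each not a combat-command-badge holder, so the next rule applies.
Osei and Haddad both have total federal service 19 years, so the next rule applies.
Among Osei and Haddad, by lineal number (lower first): Osei (132) before Haddad (598).
Among Vasquez, Greco and Mbeki, a combat-command-badge holder before not a combat-command-badge holder: Vasquez and Greco (a combat-command-badge holder) before Mbeki (not a combat-command-badge holder).
Vasquez and Greco both have total federal service 29 years, so the next rule applies.
Among Vasquez and Greco, by lineal number (lower first): Vasquez (137) before Greco (315).
Full order: Okafor, Osei, Haddad, Vasquez, Greco, Mbeki, Mendoza.

Okafor, Osei, Haddad, Vasquez, Greco, Mbeki, Mendoza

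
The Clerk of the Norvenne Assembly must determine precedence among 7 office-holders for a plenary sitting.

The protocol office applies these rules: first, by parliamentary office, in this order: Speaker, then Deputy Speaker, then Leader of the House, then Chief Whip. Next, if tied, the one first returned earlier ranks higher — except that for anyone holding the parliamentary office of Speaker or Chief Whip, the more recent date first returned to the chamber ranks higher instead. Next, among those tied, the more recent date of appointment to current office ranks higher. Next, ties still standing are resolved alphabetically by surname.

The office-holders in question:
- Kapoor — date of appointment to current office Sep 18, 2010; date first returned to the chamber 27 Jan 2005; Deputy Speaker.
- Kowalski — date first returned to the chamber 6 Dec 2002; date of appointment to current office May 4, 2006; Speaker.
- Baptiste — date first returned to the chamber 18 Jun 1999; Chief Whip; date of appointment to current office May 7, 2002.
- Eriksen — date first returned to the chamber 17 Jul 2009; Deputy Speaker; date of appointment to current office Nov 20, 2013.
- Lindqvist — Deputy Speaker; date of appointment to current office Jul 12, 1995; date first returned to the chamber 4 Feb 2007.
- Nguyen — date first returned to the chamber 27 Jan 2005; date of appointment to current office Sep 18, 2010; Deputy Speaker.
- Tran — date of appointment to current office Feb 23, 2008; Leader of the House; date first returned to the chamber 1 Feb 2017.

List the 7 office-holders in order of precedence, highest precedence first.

Kowalski, Kapoor, Nguyen, Lindqvist, Eriksen, Tran, Baptiste

By parliamentary office: Kowalski (Speaker); then Kapoor, Nguyen, Lindqvist and Eriksen (Deputy Speaker); then Tran (Leader of the House); then Baptiste (Chief Whip).
Among Kapoor, Nguyen, Lindqvist and Eriksen, by date first returned to the chamber (earlier first): Kapoor and Nguyen (27 Jan 2005) before Lindqvist (4 Feb 2007) before Eriksen (17 Jul 2009).
Kapoor and Nguyen both have date of appointment to current office Sep 18, 2010, so the next rule applies.
Among Kapoor and Nguyen, alphabetically by surname: Kapoor before Nguyen.
Full order: Kowalski, Kapoor, Nguyen, Lindqvist, Eriksen, Tran, Baptiste.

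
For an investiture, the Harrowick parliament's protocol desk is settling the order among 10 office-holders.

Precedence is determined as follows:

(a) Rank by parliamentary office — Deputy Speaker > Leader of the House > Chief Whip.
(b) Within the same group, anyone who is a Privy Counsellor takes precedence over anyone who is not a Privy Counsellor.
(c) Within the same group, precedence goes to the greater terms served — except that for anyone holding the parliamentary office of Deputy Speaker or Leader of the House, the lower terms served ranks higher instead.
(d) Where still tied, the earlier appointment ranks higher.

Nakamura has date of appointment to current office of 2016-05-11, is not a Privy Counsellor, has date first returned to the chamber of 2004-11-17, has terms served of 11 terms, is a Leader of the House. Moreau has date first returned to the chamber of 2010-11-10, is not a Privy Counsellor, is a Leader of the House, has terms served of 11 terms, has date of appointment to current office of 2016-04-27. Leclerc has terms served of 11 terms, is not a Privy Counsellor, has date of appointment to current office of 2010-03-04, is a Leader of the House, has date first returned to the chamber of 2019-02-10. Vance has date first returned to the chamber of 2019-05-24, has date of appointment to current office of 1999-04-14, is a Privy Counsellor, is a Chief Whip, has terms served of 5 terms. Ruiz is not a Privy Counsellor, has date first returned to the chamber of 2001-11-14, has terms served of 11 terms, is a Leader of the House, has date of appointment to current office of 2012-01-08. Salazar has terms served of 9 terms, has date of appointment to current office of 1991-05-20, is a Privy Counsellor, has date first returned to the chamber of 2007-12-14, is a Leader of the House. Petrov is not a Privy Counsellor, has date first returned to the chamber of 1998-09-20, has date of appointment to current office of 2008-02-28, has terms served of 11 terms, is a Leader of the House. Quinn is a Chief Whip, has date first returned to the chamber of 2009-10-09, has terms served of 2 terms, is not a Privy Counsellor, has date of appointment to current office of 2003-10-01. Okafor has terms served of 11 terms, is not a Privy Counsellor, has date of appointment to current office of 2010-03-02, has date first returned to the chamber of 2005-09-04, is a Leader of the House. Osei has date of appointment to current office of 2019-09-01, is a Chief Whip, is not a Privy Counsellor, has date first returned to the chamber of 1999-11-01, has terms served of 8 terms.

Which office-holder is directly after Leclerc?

Ruiz

By parliamentary office: Salazar, Petrov, Okafor, Leclerc, Ruiz, Moreau and Nakamura (Leader of the House); then Vance, Osei and Quinn (Chief Whip).
Among Salazar, Petrov, Okafor, Leclerc, Ruiz, Moreau and Nakamura, a Privy Counsellor before not a Privy Counsellor: Salazar (a Privy Counsellor) before Petrov, Okafor, Leclerc, Ruiz, Moreau and Nakamura (not a Privy Counsellor).
Petrov, Okafor, Leclerc, Ruiz, Moreau and Nakamura all have terms served 11 terms, so the next rule applies.
Among Petrov, Okafor, Leclerc, Ruiz, Moreau and Nakamura, by date of appointment to current office (earlier first): Petrov (2008-02-28) before Okafor (2010-03-02) before Leclerc (2010-03-04) before Ruiz (2012-01-08) before Moreau (2016-04-27) before Nakamura (2016-05-11).
Among Vance, Osei and Quinn, a Privy Counsellor before not a Privy Counsellor: Vance (a Privy Counsellor) before Osei and Quinn (not a Privy Counsellor).
Among Osei and Quinn, by terms served (higher first): Osei (8 terms) before Quinn (2 terms).
Order: Salazar, Petrov, Okafor, Leclerc, Ruiz, Moreau, Nakamura, Vance, Osei, Quinn.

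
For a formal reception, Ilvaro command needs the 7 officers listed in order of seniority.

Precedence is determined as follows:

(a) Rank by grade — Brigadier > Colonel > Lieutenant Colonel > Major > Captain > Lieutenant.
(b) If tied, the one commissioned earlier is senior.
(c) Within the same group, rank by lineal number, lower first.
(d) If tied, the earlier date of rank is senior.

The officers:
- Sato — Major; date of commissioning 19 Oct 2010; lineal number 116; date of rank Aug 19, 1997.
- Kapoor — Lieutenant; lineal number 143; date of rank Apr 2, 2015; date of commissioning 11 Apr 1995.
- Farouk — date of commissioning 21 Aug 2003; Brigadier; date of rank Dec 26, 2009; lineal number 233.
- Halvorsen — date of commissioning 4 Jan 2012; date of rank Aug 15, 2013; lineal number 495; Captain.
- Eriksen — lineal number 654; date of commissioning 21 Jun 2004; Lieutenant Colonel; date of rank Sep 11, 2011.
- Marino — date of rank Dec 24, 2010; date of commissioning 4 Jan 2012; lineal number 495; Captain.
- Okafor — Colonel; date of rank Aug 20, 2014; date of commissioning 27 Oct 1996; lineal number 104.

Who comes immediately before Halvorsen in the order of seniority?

By grade: Farouk (Brigadier); then Okafor (Colonel); then Eriksen (Lieutenant Colonel); then Sato (Major); then Marino and Halvorsen (Captain); then Kapoor (Lieutenant).
Marino and Halvorsen both have date of commissioning 4 Jan 2012, so the next rule applies.
Marino and Halvorsen both have lineal number 495, so the next rule applies.
Among Marino and Halvorsen, by date of rank (earlier first): Marino (Dec 24, 2010) before Halvorsen (Aug 15, 2013).
Order: Farouk, Okafor, Eriksen, Sato, Marino, Halvorsen, Kapoor.

Marino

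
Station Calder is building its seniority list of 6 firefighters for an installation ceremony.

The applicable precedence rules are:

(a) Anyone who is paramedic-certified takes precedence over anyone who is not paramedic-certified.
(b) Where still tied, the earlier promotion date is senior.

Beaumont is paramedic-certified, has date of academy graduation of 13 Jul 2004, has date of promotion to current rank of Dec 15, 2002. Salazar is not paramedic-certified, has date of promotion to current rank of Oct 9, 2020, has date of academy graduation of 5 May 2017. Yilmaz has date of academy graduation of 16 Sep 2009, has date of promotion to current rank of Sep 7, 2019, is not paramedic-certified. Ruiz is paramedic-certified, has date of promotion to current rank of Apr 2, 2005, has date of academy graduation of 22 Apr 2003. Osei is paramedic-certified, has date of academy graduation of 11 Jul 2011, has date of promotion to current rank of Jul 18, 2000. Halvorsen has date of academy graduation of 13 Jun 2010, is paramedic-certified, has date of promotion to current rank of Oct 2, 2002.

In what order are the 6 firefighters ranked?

By the first rule: Osei, Halvorsen, Beaumont and Ruiz (each paramedic-certified); then Yilmaz and Salazar (both not paramedic-certified).
Among Osei, Halvorsen, Beaumont and Ruiz, by date of promotion to current rank (earlier first): Osei (Jul 18, 2000) before Halvorsen (Oct 2, 2002) before Beaumont (Dec 15, 2002) before Ruiz (Apr 2, 2005).
Among Yilmaz and Salazar, by date of promotion to current rank (earlier first): Yilmaz (Sep 7, 2019) before Salazar (Oct 9, 2020).
Full order: Osei, Halvorsen, Beaumont, Ruiz, Yilmaz, Salazar.

Osei, Halvorsen, Beaumont, Ruiz, Yilmaz, Salazar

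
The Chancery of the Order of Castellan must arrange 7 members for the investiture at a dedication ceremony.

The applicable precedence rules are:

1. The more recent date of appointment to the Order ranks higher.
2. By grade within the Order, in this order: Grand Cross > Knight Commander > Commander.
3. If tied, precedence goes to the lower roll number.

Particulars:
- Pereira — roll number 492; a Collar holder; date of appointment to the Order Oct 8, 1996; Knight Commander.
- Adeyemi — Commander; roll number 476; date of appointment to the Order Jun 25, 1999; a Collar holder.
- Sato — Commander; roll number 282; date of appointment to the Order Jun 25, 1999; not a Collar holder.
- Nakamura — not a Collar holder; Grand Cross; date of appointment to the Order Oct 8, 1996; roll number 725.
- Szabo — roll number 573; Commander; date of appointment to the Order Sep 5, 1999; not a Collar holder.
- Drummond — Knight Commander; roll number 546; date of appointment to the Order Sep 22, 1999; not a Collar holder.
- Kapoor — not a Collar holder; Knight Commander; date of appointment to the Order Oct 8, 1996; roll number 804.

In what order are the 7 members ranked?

Drummond, Szabo, Sato, Adeyemi, Nakamura, Pereira, Kapoor

By date of appointment to the Order (later first): Drummond (Sep 22, 1999); then Szabo (Sep 5, 1999); then Sato and Adeyemi (both Jun 25, 1999); then Nakamura, Pereira and Kapoor (each Oct 8, 1996).
Sato and Adeyemi are each Commander, so the next rule applies.
Among Sato and Adeyemi, by roll number (lower first): Sato (282) before Adeyemi (476).
Among Nakamura, Pereira and Kapoor, by grade within the Order: Nakamura (Grand Cross) before Pereira and Kapoor (Knight Commander).
Among Pereira and Kapoor, by roll number (lower first): Pereira (492) before Kapoor (804).
Full order: Drummond, Szabo, Sato, Adeyemi, Nakamura, Pereira, Kapoor.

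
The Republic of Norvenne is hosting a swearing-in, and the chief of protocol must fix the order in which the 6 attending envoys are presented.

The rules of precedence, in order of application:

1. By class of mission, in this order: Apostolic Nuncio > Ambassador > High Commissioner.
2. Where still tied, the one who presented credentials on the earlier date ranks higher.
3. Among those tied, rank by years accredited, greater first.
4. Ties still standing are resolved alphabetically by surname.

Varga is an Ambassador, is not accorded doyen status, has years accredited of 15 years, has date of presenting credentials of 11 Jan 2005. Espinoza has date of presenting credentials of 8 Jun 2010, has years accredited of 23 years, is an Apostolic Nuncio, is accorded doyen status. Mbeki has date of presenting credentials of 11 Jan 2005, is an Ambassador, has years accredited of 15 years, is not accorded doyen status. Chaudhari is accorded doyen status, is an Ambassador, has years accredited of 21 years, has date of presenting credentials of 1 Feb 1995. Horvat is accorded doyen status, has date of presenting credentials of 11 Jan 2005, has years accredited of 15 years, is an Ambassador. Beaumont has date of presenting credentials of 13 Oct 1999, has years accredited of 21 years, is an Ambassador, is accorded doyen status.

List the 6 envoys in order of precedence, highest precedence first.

Espinoza, Chaudhari, Beaumont, Horvat, Mbeki, Varga

By class of mission: Espinoza (Apostolic Nuncio); then Chaudhari, Beaumont, Horvat, Mbeki and Varga (Ambassador).
Among Chaudhari, Beaumont, Horvat, Mbeki and Varga, by date of presenting credentials (earlier first): Chaudhari (1 Feb 1995) before Beaumont (13 Oct 1999) before Horvat, Mbeki and Varga (11 Jan 2005).
Horvat, Mbeki and Varga all have years accredited 15 years, so the next rule applies.
Among Horvat, Mbeki and Varga, alphabetically by surname: Horvat before Mbeki before Varga.
Full order: Espinoza, Chaudhari, Beaumont, Horvat, Mbeki, Varga.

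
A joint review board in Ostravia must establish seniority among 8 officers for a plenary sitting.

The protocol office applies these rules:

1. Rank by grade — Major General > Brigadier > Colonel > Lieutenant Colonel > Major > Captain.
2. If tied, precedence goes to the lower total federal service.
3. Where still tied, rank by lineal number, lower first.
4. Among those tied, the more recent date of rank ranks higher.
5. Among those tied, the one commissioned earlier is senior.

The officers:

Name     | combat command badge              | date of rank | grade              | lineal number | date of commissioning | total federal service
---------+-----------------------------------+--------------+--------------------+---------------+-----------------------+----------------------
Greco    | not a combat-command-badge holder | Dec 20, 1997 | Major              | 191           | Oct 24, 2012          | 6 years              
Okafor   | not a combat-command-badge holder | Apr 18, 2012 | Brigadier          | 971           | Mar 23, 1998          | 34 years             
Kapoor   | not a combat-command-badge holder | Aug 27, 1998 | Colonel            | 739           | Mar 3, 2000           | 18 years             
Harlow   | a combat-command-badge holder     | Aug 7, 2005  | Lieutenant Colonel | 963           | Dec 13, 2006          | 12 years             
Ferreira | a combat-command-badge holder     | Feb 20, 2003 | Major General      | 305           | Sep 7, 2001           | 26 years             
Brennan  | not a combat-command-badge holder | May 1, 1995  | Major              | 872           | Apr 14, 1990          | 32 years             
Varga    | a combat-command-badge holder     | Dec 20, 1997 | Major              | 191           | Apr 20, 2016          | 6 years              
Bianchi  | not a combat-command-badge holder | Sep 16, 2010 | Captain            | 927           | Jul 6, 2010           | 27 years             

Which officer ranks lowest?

By grade: Ferreira (Major General); then Okafor (Brigadier); then Kapoor (Colonel); then Harlow (Lieutenant Colonel); then Greco, Varga and Brennan (Major); then Bianchi (Captain).
Among Greco, Varga and Brennan, by total federal service (lower first): Greco and Varga (6 years) before Brennan (32 years).
Greco and Varga both have lineal number 191, so the next rule applies.
Greco and Varga both have date of rank Dec 20, 1997, so the next rule applies.
Among Greco and Varga, by date of commissioning (earlier first): Greco (Oct 24, 2012) before Varga (Apr 20, 2016).
Order: Ferreira, Okafor, Kapoor, Harlow, Greco, Varga, Brennan, Bianchi.

Bianchi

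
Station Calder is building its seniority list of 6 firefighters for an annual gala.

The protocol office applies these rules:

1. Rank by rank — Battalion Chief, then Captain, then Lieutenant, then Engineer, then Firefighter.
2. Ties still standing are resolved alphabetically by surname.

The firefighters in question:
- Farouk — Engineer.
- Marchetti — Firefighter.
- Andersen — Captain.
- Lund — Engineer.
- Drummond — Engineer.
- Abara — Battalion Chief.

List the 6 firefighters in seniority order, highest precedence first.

By rank: Abara (Battalion Chief); then Andersen (Captain); then Drummond, Farouk and Lund (Engineer); then Marchetti (Firefighter).
Among Drummond, Farouk and Lund, alphabetically by surname: Drummond before Farouk before Lund.
Full order: Abara, Andersen, Drummond, Farouk, Lund, Marchetti.

Abara, Andersen, Drummond, Farouk, Lund, Marchetti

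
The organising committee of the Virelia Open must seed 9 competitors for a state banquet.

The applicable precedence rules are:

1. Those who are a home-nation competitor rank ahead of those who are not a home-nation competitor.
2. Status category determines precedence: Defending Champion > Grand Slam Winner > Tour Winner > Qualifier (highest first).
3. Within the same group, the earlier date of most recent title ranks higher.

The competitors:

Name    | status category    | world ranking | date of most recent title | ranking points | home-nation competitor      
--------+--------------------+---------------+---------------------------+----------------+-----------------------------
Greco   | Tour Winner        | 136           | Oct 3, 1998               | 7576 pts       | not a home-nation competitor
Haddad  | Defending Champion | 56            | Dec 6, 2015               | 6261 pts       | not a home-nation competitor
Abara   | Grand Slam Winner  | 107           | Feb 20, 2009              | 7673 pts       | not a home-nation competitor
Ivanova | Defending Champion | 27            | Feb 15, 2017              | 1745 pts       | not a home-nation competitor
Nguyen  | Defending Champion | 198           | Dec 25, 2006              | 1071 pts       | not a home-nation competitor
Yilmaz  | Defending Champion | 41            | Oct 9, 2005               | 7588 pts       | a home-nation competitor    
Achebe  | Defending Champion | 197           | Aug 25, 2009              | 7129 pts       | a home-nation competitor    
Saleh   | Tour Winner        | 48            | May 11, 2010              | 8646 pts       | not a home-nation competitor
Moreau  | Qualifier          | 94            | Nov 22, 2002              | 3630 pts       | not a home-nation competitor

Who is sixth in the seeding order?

By the first rule: Yilmaz and Achebe (both a home-nation competitor); then Nguyen, Haddad, Ivanova, Abara, Greco, Saleh and Moreau (each not a home-nation competitor).
Yilmaz and Achebe are each Defending Champion, so the next rule applies.
Among Yilmaz and Achebe, by date of most recent title (earlier first): Yilmaz (Oct 9, 2005) before Achebe (Aug 25, 2009).
Among Nguyen, Haddad, Ivanova, Abara, Greco, Saleh and Moreau, by status category: Nguyen, Haddad and Ivanova (Defending Champion) before Abara (Grand Slam Winner) before Greco and Saleh (Tour Winner) before Moreau (Qualifier).
Among Nguyen, Haddad and Ivanova, by date of most recent title (earlier first): Nguyen (Dec 25, 2006) before Haddad (Dec 6, 2015) before Ivanova (Feb 15, 2017).
Among Greco and Saleh, by date of most recent title (earlier first): Greco (Oct 3, 1998) before Saleh (May 11, 2010).
Order: Yilmaz, Achebe, Nguyen, Haddad, Ivanova, Abara, Greco, Saleh, Moreau.

Abara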